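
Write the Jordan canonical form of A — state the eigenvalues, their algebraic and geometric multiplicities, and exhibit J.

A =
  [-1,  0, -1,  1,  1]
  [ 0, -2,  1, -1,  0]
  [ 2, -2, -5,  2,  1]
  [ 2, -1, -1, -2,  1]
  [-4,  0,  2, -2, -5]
J_3(-3) ⊕ J_2(-3)

The characteristic polynomial is
  det(x·I − A) = x^5 + 15*x^4 + 90*x^3 + 270*x^2 + 405*x + 243 = (x + 3)^5

Eigenvalues and multiplicities (the geometric multiplicity of λ is n − rank(A − λI), which equals the number of Jordan blocks for λ):
  λ = -3: algebraic multiplicity = 5, geometric multiplicity = 2

Determining the block sizes for each eigenvalue:
  λ = -3: with am = 5 and gm = 2, the partition is not yet determined (e.g. several partitions of 5 into 2 parts exist). Let N = A − (-3)·I. Computing rank(N^1) = 3, rank(N^2) = 1, rank(N^3) = 0; the number of blocks of size ≥ j is rank(N^{j−1}) − rank(N^j), giving [2, 2, 1]. So we have 1 block(s) of size 3, 1 block(s) of size 2 → block sizes [3, 2]

Assembling the blocks gives a Jordan form
J =
  [-3,  1,  0,  0,  0]
  [ 0, -3,  1,  0,  0]
  [ 0,  0, -3,  0,  0]
  [ 0,  0,  0, -3,  1]
  [ 0,  0,  0,  0, -3]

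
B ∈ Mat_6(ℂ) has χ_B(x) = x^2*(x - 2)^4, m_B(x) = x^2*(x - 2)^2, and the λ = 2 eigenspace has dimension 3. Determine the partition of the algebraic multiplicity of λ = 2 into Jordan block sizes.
Block sizes for λ = 2: [2, 1, 1]

Step 1 — from the characteristic polynomial, algebraic multiplicity of λ = 2 is 4. From dim ker(B − (2)·I) = 3, there are exactly 3 Jordan blocks for λ = 2.
Step 2 — from the minimal polynomial, the factor (x − 2)^2 tells us the largest block for λ = 2 has size 2.
Step 3 — with total size 4, 3 blocks, and largest block 2, the block sizes (in nonincreasing order) are [2, 1, 1].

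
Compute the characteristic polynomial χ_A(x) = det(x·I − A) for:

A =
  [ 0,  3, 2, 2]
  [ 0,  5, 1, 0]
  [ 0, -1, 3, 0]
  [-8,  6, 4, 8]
x^4 - 16*x^3 + 96*x^2 - 256*x + 256

Expanding det(x·I − A) (e.g. by cofactor expansion or by noting that A is similar to its Jordan form J, which has the same characteristic polynomial as A) gives
  χ_A(x) = x^4 - 16*x^3 + 96*x^2 - 256*x + 256
which factors as (x - 4)^4. The eigenvalues (with algebraic multiplicities) are λ = 4 with multiplicity 4.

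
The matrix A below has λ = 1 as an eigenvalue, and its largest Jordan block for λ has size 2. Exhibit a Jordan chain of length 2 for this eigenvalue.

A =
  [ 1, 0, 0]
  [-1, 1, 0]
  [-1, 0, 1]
A Jordan chain for λ = 1 of length 2:
v_1 = (0, -1, -1)ᵀ
v_2 = (1, 0, 0)ᵀ

Let N = A − (1)·I. We want v_2 with N^2 v_2 = 0 but N^1 v_2 ≠ 0; then v_{j-1} := N · v_j for j = 2, …, 2.

Pick v_2 = (1, 0, 0)ᵀ.
Then v_1 = N · v_2 = (0, -1, -1)ᵀ.

Sanity check: (A − (1)·I) v_1 = (0, 0, 0)ᵀ = 0. ✓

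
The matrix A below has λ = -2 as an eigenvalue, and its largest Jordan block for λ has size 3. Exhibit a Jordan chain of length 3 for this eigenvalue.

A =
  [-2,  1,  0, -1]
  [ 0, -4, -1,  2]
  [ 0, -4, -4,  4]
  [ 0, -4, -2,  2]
A Jordan chain for λ = -2 of length 3:
v_1 = (2, 0, 0, 0)ᵀ
v_2 = (1, -2, -4, -4)ᵀ
v_3 = (0, 1, 0, 0)ᵀ

Let N = A − (-2)·I. We want v_3 with N^3 v_3 = 0 but N^2 v_3 ≠ 0; then v_{j-1} := N · v_j for j = 3, …, 2.

Pick v_3 = (0, 1, 0, 0)ᵀ.
Then v_2 = N · v_3 = (1, -2, -4, -4)ᵀ.
Then v_1 = N · v_2 = (2, 0, 0, 0)ᵀ.

Sanity check: (A − (-2)·I) v_1 = (0, 0, 0, 0)ᵀ = 0. ✓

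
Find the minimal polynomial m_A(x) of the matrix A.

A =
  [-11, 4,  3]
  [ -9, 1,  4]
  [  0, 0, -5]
x^3 + 15*x^2 + 75*x + 125

The characteristic polynomial is χ_A(x) = (x + 5)^3, so the eigenvalues are known. The minimal polynomial is
  m_A(x) = Π_λ (x − λ)^{k_λ}
where k_λ is the size of the *largest* Jordan block for λ (equivalently, the smallest k with (A − λI)^k v = 0 for every generalised eigenvector v of λ).

  λ = -5: largest Jordan block has size 3, contributing (x + 5)^3

So m_A(x) = (x + 5)^3 = x^3 + 15*x^2 + 75*x + 125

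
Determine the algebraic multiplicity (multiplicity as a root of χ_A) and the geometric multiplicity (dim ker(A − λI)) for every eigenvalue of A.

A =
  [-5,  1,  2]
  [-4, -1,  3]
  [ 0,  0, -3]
λ = -3: alg = 3, geom = 1

Step 1 — factor the characteristic polynomial to read off the algebraic multiplicities:
  χ_A(x) = (x + 3)^3

Step 2 — compute geometric multiplicities via the rank-nullity identity g(λ) = n − rank(A − λI):
  rank(A − (-3)·I) = 2, so dim ker(A − (-3)·I) = n − 2 = 1

Summary:
  λ = -3: algebraic multiplicity = 3, geometric multiplicity = 1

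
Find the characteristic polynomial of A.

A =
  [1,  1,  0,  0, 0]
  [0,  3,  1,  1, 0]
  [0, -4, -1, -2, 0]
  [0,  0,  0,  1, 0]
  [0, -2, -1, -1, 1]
x^5 - 5*x^4 + 10*x^3 - 10*x^2 + 5*x - 1

Expanding det(x·I − A) (e.g. by cofactor expansion or by noting that A is similar to its Jordan form J, which has the same characteristic polynomial as A) gives
  χ_A(x) = x^5 - 5*x^4 + 10*x^3 - 10*x^2 + 5*x - 1
which factors as (x - 1)^5. The eigenvalues (with algebraic multiplicities) are λ = 1 with multiplicity 5.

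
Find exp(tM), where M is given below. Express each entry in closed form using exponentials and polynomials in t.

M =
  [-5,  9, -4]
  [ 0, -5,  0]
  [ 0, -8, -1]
e^{tM} =
  [exp(-5*t), t*exp(-5*t) + 2*exp(-t) - 2*exp(-5*t), -exp(-t) + exp(-5*t)]
  [0, exp(-5*t), 0]
  [0, -2*exp(-t) + 2*exp(-5*t), exp(-t)]

Strategy: write M = P · J · P⁻¹ where J is a Jordan canonical form, so e^{tM} = P · e^{tJ} · P⁻¹, and e^{tJ} can be computed block-by-block.

M has Jordan form
J =
  [-5,  1,  0]
  [ 0, -5,  0]
  [ 0,  0, -1]
(up to reordering of blocks).

Per-block formulas:
  For a 2×2 Jordan block J_2(-5): exp(t · J_2(-5)) = e^(-5t)·(I + t·N), where N is the 2×2 nilpotent shift.
  For a 1×1 block at λ = -1: exp(t · [-1]) = [e^(-1t)].

After assembling e^{tJ} and conjugating by P, we get:

e^{tM} =
  [exp(-5*t), t*exp(-5*t) + 2*exp(-t) - 2*exp(-5*t), -exp(-t) + exp(-5*t)]
  [0, exp(-5*t), 0]
  [0, -2*exp(-t) + 2*exp(-5*t), exp(-t)]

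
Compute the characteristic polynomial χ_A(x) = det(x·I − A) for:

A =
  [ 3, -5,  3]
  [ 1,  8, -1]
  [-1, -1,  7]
x^3 - 18*x^2 + 108*x - 216

Expanding det(x·I − A) (e.g. by cofactor expansion or by noting that A is similar to its Jordan form J, which has the same characteristic polynomial as A) gives
  χ_A(x) = x^3 - 18*x^2 + 108*x - 216
which factors as (x - 6)^3. The eigenvalues (with algebraic multiplicities) are λ = 6 with multiplicity 3.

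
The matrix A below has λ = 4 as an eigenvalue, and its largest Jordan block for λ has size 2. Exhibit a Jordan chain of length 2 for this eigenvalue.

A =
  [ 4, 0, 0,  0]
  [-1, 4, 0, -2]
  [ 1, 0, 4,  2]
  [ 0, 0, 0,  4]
A Jordan chain for λ = 4 of length 2:
v_1 = (0, -1, 1, 0)ᵀ
v_2 = (1, 0, 0, 0)ᵀ

Let N = A − (4)·I. We want v_2 with N^2 v_2 = 0 but N^1 v_2 ≠ 0; then v_{j-1} := N · v_j for j = 2, …, 2.

Pick v_2 = (1, 0, 0, 0)ᵀ.
Then v_1 = N · v_2 = (0, -1, 1, 0)ᵀ.

Sanity check: (A − (4)·I) v_1 = (0, 0, 0, 0)ᵀ = 0. ✓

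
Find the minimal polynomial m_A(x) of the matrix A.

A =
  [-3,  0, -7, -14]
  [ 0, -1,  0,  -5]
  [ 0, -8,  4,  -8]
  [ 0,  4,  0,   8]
x^3 - 4*x^2 - 9*x + 36

The characteristic polynomial is χ_A(x) = (x - 4)^2*(x - 3)*(x + 3), so the eigenvalues are known. The minimal polynomial is
  m_A(x) = Π_λ (x − λ)^{k_λ}
where k_λ is the size of the *largest* Jordan block for λ (equivalently, the smallest k with (A − λI)^k v = 0 for every generalised eigenvector v of λ).

  λ = -3: largest Jordan block has size 1, contributing (x + 3)
  λ = 3: largest Jordan block has size 1, contributing (x − 3)
  λ = 4: largest Jordan block has size 1, contributing (x − 4)

So m_A(x) = (x - 4)*(x - 3)*(x + 3) = x^3 - 4*x^2 - 9*x + 36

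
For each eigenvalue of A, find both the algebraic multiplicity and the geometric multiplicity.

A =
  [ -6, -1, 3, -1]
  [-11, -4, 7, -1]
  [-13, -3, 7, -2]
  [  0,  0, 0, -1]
λ = -1: alg = 4, geom = 2

Step 1 — factor the characteristic polynomial to read off the algebraic multiplicities:
  χ_A(x) = (x + 1)^4

Step 2 — compute geometric multiplicities via the rank-nullity identity g(λ) = n − rank(A − λI):
  rank(A − (-1)·I) = 2, so dim ker(A − (-1)·I) = n − 2 = 2

Summary:
  λ = -1: algebraic multiplicity = 4, geometric multiplicity = 2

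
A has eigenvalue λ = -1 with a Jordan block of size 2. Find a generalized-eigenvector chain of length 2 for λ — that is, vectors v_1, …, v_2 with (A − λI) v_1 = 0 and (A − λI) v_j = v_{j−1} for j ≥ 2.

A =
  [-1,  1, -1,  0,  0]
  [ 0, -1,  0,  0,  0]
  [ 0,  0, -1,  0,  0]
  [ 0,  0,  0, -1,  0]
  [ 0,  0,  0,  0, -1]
A Jordan chain for λ = -1 of length 2:
v_1 = (1, 0, 0, 0, 0)ᵀ
v_2 = (0, 1, 0, 0, 0)ᵀ

Let N = A − (-1)·I. We want v_2 with N^2 v_2 = 0 but N^1 v_2 ≠ 0; then v_{j-1} := N · v_j for j = 2, …, 2.

Pick v_2 = (0, 1, 0, 0, 0)ᵀ.
Then v_1 = N · v_2 = (1, 0, 0, 0, 0)ᵀ.

Sanity check: (A − (-1)·I) v_1 = (0, 0, 0, 0, 0)ᵀ = 0. ✓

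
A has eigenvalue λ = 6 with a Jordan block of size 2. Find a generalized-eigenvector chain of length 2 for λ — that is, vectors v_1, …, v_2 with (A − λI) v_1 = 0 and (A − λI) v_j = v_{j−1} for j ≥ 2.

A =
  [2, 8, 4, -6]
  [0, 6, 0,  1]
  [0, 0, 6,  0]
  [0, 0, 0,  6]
A Jordan chain for λ = 6 of length 2:
v_1 = (-2, -1, 0, 0)ᵀ
v_2 = (2, 0, 0, -1)ᵀ

Let N = A − (6)·I. We want v_2 with N^2 v_2 = 0 but N^1 v_2 ≠ 0; then v_{j-1} := N · v_j for j = 2, …, 2.

Pick v_2 = (2, 0, 0, -1)ᵀ.
Then v_1 = N · v_2 = (-2, -1, 0, 0)ᵀ.

Sanity check: (A − (6)·I) v_1 = (0, 0, 0, 0)ᵀ = 0. ✓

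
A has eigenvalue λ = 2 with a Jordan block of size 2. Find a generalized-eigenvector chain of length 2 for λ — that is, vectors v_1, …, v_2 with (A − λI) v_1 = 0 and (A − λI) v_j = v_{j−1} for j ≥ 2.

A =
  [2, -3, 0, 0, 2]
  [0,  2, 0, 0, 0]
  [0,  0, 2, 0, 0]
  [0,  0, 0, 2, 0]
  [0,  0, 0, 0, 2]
A Jordan chain for λ = 2 of length 2:
v_1 = (-3, 0, 0, 0, 0)ᵀ
v_2 = (0, 1, 0, 0, 0)ᵀ

Let N = A − (2)·I. We want v_2 with N^2 v_2 = 0 but N^1 v_2 ≠ 0; then v_{j-1} := N · v_j for j = 2, …, 2.

Pick v_2 = (0, 1, 0, 0, 0)ᵀ.
Then v_1 = N · v_2 = (-3, 0, 0, 0, 0)ᵀ.

Sanity check: (A − (2)·I) v_1 = (0, 0, 0, 0, 0)ᵀ = 0. ✓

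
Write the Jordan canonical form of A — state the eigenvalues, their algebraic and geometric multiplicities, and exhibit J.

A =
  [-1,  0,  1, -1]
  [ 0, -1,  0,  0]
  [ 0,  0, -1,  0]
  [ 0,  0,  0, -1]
J_2(-1) ⊕ J_1(-1) ⊕ J_1(-1)

The characteristic polynomial is
  det(x·I − A) = x^4 + 4*x^3 + 6*x^2 + 4*x + 1 = (x + 1)^4

Eigenvalues and multiplicities (the geometric multiplicity of λ is n − rank(A − λI), which equals the number of Jordan blocks for λ):
  λ = -1: algebraic multiplicity = 4, geometric multiplicity = 3

Determining the block sizes for each eigenvalue:
  λ = -1: 3 blocks summing to 4 forces exactly one block of size 2 and the rest size 1 → block sizes [2, 1, 1]

Assembling the blocks gives a Jordan form
J =
  [-1,  1,  0,  0]
  [ 0, -1,  0,  0]
  [ 0,  0, -1,  0]
  [ 0,  0,  0, -1]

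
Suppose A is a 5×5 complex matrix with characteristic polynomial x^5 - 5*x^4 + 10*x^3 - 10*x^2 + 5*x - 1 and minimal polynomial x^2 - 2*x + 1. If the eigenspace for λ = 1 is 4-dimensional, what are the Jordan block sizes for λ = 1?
Block sizes for λ = 1: [2, 1, 1, 1]

Step 1 — from the characteristic polynomial, algebraic multiplicity of λ = 1 is 5. From dim ker(A − (1)·I) = 4, there are exactly 4 Jordan blocks for λ = 1.
Step 2 — from the minimal polynomial, the factor (x − 1)^2 tells us the largest block for λ = 1 has size 2.
Step 3 — with total size 5, 4 blocks, and largest block 2, the block sizes (in nonincreasing order) are [2, 1, 1, 1].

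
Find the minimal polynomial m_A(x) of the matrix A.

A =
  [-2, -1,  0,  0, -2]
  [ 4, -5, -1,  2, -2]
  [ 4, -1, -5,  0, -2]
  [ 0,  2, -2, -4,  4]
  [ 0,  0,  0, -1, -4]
x^3 + 12*x^2 + 48*x + 64

The characteristic polynomial is χ_A(x) = (x + 4)^5, so the eigenvalues are known. The minimal polynomial is
  m_A(x) = Π_λ (x − λ)^{k_λ}
where k_λ is the size of the *largest* Jordan block for λ (equivalently, the smallest k with (A − λI)^k v = 0 for every generalised eigenvector v of λ).

  λ = -4: largest Jordan block has size 3, contributing (x + 4)^3

So m_A(x) = (x + 4)^3 = x^3 + 12*x^2 + 48*x + 64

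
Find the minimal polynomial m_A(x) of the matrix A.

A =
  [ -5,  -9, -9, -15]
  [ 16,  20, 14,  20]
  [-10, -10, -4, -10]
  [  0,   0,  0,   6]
x^3 - 11*x^2 + 34*x - 24

The characteristic polynomial is χ_A(x) = (x - 6)^2*(x - 4)*(x - 1), so the eigenvalues are known. The minimal polynomial is
  m_A(x) = Π_λ (x − λ)^{k_λ}
where k_λ is the size of the *largest* Jordan block for λ (equivalently, the smallest k with (A − λI)^k v = 0 for every generalised eigenvector v of λ).

  λ = 1: largest Jordan block has size 1, contributing (x − 1)
  λ = 4: largest Jordan block has size 1, contributing (x − 4)
  λ = 6: largest Jordan block has size 1, contributing (x − 6)

So m_A(x) = (x - 6)*(x - 4)*(x - 1) = x^3 - 11*x^2 + 34*x - 24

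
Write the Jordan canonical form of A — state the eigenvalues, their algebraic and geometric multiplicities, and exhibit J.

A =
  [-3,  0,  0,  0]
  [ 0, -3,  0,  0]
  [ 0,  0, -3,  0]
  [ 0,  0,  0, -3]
J_1(-3) ⊕ J_1(-3) ⊕ J_1(-3) ⊕ J_1(-3)

The characteristic polynomial is
  det(x·I − A) = x^4 + 12*x^3 + 54*x^2 + 108*x + 81 = (x + 3)^4

Eigenvalues and multiplicities (the geometric multiplicity of λ is n − rank(A − λI), which equals the number of Jordan blocks for λ):
  λ = -3: algebraic multiplicity = 4, geometric multiplicity = 4

Determining the block sizes for each eigenvalue:
  λ = -3: gm = am = 4, so every block has size 1 → block sizes [1, 1, 1, 1]

Assembling the blocks gives a Jordan form
J =
  [-3,  0,  0,  0]
  [ 0, -3,  0,  0]
  [ 0,  0, -3,  0]
  [ 0,  0,  0, -3]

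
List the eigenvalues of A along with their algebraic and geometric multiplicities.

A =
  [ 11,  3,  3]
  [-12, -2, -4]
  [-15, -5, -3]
λ = 2: alg = 3, geom = 2

Step 1 — factor the characteristic polynomial to read off the algebraic multiplicities:
  χ_A(x) = (x - 2)^3

Step 2 — compute geometric multiplicities via the rank-nullity identity g(λ) = n − rank(A − λI):
  rank(A − (2)·I) = 1, so dim ker(A − (2)·I) = n − 1 = 2

Summary:
  λ = 2: algebraic multiplicity = 3, geometric multiplicity = 2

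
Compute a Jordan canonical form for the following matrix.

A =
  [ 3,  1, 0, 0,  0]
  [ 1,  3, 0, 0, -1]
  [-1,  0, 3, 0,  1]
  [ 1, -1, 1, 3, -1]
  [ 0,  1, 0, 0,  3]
J_3(3) ⊕ J_2(3)

The characteristic polynomial is
  det(x·I − A) = x^5 - 15*x^4 + 90*x^3 - 270*x^2 + 405*x - 243 = (x - 3)^5

Eigenvalues and multiplicities (the geometric multiplicity of λ is n − rank(A − λI), which equals the number of Jordan blocks for λ):
  λ = 3: algebraic multiplicity = 5, geometric multiplicity = 2

Determining the block sizes for each eigenvalue:
  λ = 3: with am = 5 and gm = 2, the partition is not yet determined (e.g. several partitions of 5 into 2 parts exist). Let N = A − (3)·I. Computing rank(N^1) = 3, rank(N^2) = 1, rank(N^3) = 0; the number of blocks of size ≥ j is rank(N^{j−1}) − rank(N^j), giving [2, 2, 1]. So we have 1 block(s) of size 3, 1 block(s) of size 2 → block sizes [3, 2]

Assembling the blocks gives a Jordan form
J =
  [3, 1, 0, 0, 0]
  [0, 3, 1, 0, 0]
  [0, 0, 3, 0, 0]
  [0, 0, 0, 3, 1]
  [0, 0, 0, 0, 3]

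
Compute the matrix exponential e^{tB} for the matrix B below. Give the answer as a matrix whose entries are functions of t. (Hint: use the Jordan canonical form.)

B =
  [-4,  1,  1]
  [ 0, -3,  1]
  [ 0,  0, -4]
e^{tB} =
  [exp(-4*t), exp(-3*t) - exp(-4*t), exp(-3*t) - exp(-4*t)]
  [0, exp(-3*t), exp(-3*t) - exp(-4*t)]
  [0, 0, exp(-4*t)]

Strategy: write B = P · J · P⁻¹ where J is a Jordan canonical form, so e^{tB} = P · e^{tJ} · P⁻¹, and e^{tJ} can be computed block-by-block.

B has Jordan form
J =
  [-4,  0,  0]
  [ 0, -4,  0]
  [ 0,  0, -3]
(up to reordering of blocks).

Per-block formulas:
  For a 1×1 block at λ = -4: exp(t · [-4]) = [e^(-4t)].
  For a 1×1 block at λ = -3: exp(t · [-3]) = [e^(-3t)].

After assembling e^{tJ} and conjugating by P, we get:

e^{tB} =
  [exp(-4*t), exp(-3*t) - exp(-4*t), exp(-3*t) - exp(-4*t)]
  [0, exp(-3*t), exp(-3*t) - exp(-4*t)]
  [0, 0, exp(-4*t)]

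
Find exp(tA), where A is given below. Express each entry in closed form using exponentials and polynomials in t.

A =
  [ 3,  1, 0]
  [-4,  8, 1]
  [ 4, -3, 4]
e^{tA} =
  [-2*t*exp(5*t) + exp(5*t), t^2*exp(5*t)/2 + t*exp(5*t), t^2*exp(5*t)/2]
  [-4*t*exp(5*t), t^2*exp(5*t) + 3*t*exp(5*t) + exp(5*t), t^2*exp(5*t) + t*exp(5*t)]
  [4*t*exp(5*t), -t^2*exp(5*t) - 3*t*exp(5*t), -t^2*exp(5*t) - t*exp(5*t) + exp(5*t)]

Strategy: write A = P · J · P⁻¹ where J is a Jordan canonical form, so e^{tA} = P · e^{tJ} · P⁻¹, and e^{tJ} can be computed block-by-block.

A has Jordan form
J =
  [5, 1, 0]
  [0, 5, 1]
  [0, 0, 5]
(up to reordering of blocks).

Per-block formulas:
  For a 3×3 Jordan block J_3(5): exp(t · J_3(5)) = e^(5t)·(I + t·N + (t^2/2)·N^2), where N is the 3×3 nilpotent shift.

After assembling e^{tJ} and conjugating by P, we get:

e^{tA} =
  [-2*t*exp(5*t) + exp(5*t), t^2*exp(5*t)/2 + t*exp(5*t), t^2*exp(5*t)/2]
  [-4*t*exp(5*t), t^2*exp(5*t) + 3*t*exp(5*t) + exp(5*t), t^2*exp(5*t) + t*exp(5*t)]
  [4*t*exp(5*t), -t^2*exp(5*t) - 3*t*exp(5*t), -t^2*exp(5*t) - t*exp(5*t) + exp(5*t)]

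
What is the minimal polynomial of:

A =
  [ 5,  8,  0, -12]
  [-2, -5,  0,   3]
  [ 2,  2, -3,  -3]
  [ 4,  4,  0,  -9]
x^2 + 6*x + 9

The characteristic polynomial is χ_A(x) = (x + 3)^4, so the eigenvalues are known. The minimal polynomial is
  m_A(x) = Π_λ (x − λ)^{k_λ}
where k_λ is the size of the *largest* Jordan block for λ (equivalently, the smallest k with (A − λI)^k v = 0 for every generalised eigenvector v of λ).

  λ = -3: largest Jordan block has size 2, contributing (x + 3)^2

So m_A(x) = (x + 3)^2 = x^2 + 6*x + 9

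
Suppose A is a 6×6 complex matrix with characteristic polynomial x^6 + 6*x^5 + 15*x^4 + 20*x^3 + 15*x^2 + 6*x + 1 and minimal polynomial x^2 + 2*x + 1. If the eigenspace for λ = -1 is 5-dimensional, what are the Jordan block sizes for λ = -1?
Block sizes for λ = -1: [2, 1, 1, 1, 1]

Step 1 — from the characteristic polynomial, algebraic multiplicity of λ = -1 is 6. From dim ker(A − (-1)·I) = 5, there are exactly 5 Jordan blocks for λ = -1.
Step 2 — from the minimal polynomial, the factor (x + 1)^2 tells us the largest block for λ = -1 has size 2.
Step 3 — with total size 6, 5 blocks, and largest block 2, the block sizes (in nonincreasing order) are [2, 1, 1, 1, 1].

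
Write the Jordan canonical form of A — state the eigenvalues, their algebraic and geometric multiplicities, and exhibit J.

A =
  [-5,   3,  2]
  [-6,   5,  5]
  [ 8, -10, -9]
J_3(-3)

The characteristic polynomial is
  det(x·I − A) = x^3 + 9*x^2 + 27*x + 27 = (x + 3)^3

Eigenvalues and multiplicities (the geometric multiplicity of λ is n − rank(A − λI), which equals the number of Jordan blocks for λ):
  λ = -3: algebraic multiplicity = 3, geometric multiplicity = 1

Determining the block sizes for each eigenvalue:
  λ = -3: one block (gm = 1), so the single block has size am = 3 → block sizes [3]

Assembling the blocks gives a Jordan form
J =
  [-3,  1,  0]
  [ 0, -3,  1]
  [ 0,  0, -3]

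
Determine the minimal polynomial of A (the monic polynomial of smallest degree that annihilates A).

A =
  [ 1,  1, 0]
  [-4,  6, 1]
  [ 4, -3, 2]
x^3 - 9*x^2 + 27*x - 27

The characteristic polynomial is χ_A(x) = (x - 3)^3, so the eigenvalues are known. The minimal polynomial is
  m_A(x) = Π_λ (x − λ)^{k_λ}
where k_λ is the size of the *largest* Jordan block for λ (equivalently, the smallest k with (A − λI)^k v = 0 for every generalised eigenvector v of λ).

  λ = 3: largest Jordan block has size 3, contributing (x − 3)^3

So m_A(x) = (x - 3)^3 = x^3 - 9*x^2 + 27*x - 27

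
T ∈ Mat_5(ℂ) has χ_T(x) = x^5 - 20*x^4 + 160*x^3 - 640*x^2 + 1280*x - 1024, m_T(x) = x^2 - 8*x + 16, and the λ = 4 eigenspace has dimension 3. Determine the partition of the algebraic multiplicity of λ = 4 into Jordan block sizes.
Block sizes for λ = 4: [2, 2, 1]

Step 1 — from the characteristic polynomial, algebraic multiplicity of λ = 4 is 5. From dim ker(T − (4)·I) = 3, there are exactly 3 Jordan blocks for λ = 4.
Step 2 — from the minimal polynomial, the factor (x − 4)^2 tells us the largest block for λ = 4 has size 2.
Step 3 — with total size 5, 3 blocks, and largest block 2, the block sizes (in nonincreasing order) are [2, 2, 1].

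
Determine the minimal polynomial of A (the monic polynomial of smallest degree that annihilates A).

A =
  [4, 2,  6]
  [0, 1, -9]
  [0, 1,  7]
x^2 - 8*x + 16

The characteristic polynomial is χ_A(x) = (x - 4)^3, so the eigenvalues are known. The minimal polynomial is
  m_A(x) = Π_λ (x − λ)^{k_λ}
where k_λ is the size of the *largest* Jordan block for λ (equivalently, the smallest k with (A − λI)^k v = 0 for every generalised eigenvector v of λ).

  λ = 4: largest Jordan block has size 2, contributing (x − 4)^2

So m_A(x) = (x - 4)^2 = x^2 - 8*x + 16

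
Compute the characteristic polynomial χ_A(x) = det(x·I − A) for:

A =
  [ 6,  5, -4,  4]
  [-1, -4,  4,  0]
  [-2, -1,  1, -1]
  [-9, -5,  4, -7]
x^4 + 4*x^3 - 2*x^2 - 12*x + 9

Expanding det(x·I − A) (e.g. by cofactor expansion or by noting that A is similar to its Jordan form J, which has the same characteristic polynomial as A) gives
  χ_A(x) = x^4 + 4*x^3 - 2*x^2 - 12*x + 9
which factors as (x - 1)^2*(x + 3)^2. The eigenvalues (with algebraic multiplicities) are λ = -3 with multiplicity 2, λ = 1 with multiplicity 2.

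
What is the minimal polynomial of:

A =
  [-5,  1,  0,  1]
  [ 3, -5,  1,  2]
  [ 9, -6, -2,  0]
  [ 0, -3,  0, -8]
x^3 + 15*x^2 + 75*x + 125

The characteristic polynomial is χ_A(x) = (x + 5)^4, so the eigenvalues are known. The minimal polynomial is
  m_A(x) = Π_λ (x − λ)^{k_λ}
where k_λ is the size of the *largest* Jordan block for λ (equivalently, the smallest k with (A − λI)^k v = 0 for every generalised eigenvector v of λ).

  λ = -5: largest Jordan block has size 3, contributing (x + 5)^3

So m_A(x) = (x + 5)^3 = x^3 + 15*x^2 + 75*x + 125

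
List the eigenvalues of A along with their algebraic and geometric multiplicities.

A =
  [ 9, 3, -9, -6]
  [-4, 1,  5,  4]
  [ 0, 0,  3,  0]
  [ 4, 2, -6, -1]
λ = 3: alg = 4, geom = 2

Step 1 — factor the characteristic polynomial to read off the algebraic multiplicities:
  χ_A(x) = (x - 3)^4

Step 2 — compute geometric multiplicities via the rank-nullity identity g(λ) = n − rank(A − λI):
  rank(A − (3)·I) = 2, so dim ker(A − (3)·I) = n − 2 = 2

Summary:
  λ = 3: algebraic multiplicity = 4, geometric multiplicity = 2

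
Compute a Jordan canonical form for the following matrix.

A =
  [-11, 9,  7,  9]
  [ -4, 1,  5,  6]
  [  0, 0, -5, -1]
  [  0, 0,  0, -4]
J_3(-5) ⊕ J_1(-4)

The characteristic polynomial is
  det(x·I − A) = x^4 + 19*x^3 + 135*x^2 + 425*x + 500 = (x + 4)*(x + 5)^3

Eigenvalues and multiplicities (the geometric multiplicity of λ is n − rank(A − λI), which equals the number of Jordan blocks for λ):
  λ = -5: algebraic multiplicity = 3, geometric multiplicity = 1
  λ = -4: algebraic multiplicity = 1, geometric multiplicity = 1

Determining the block sizes for each eigenvalue:
  λ = -5: one block (gm = 1), so the single block has size am = 3 → block sizes [3]
  λ = -4: one block (gm = 1), so the single block has size am = 1 → block sizes [1]

Assembling the blocks gives a Jordan form
J =
  [-5,  1,  0,  0]
  [ 0, -5,  1,  0]
  [ 0,  0, -5,  0]
  [ 0,  0,  0, -4]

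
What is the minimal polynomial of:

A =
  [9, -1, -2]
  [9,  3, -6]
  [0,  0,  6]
x^2 - 12*x + 36

The characteristic polynomial is χ_A(x) = (x - 6)^3, so the eigenvalues are known. The minimal polynomial is
  m_A(x) = Π_λ (x − λ)^{k_λ}
where k_λ is the size of the *largest* Jordan block for λ (equivalently, the smallest k with (A − λI)^k v = 0 for every generalised eigenvector v of λ).

  λ = 6: largest Jordan block has size 2, contributing (x − 6)^2

So m_A(x) = (x - 6)^2 = x^2 - 12*x + 36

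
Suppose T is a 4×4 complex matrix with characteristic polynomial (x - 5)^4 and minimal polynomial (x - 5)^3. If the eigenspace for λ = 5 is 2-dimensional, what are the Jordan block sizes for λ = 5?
Block sizes for λ = 5: [3, 1]

Step 1 — from the characteristic polynomial, algebraic multiplicity of λ = 5 is 4. From dim ker(T − (5)·I) = 2, there are exactly 2 Jordan blocks for λ = 5.
Step 2 — from the minimal polynomial, the factor (x − 5)^3 tells us the largest block for λ = 5 has size 3.
Step 3 — with total size 4, 2 blocks, and largest block 3, the block sizes (in nonincreasing order) are [3, 1].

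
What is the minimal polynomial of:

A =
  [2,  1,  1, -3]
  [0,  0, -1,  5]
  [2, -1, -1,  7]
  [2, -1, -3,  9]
x^4 - 10*x^3 + 36*x^2 - 56*x + 32

The characteristic polynomial is χ_A(x) = (x - 4)*(x - 2)^3, so the eigenvalues are known. The minimal polynomial is
  m_A(x) = Π_λ (x − λ)^{k_λ}
where k_λ is the size of the *largest* Jordan block for λ (equivalently, the smallest k with (A − λI)^k v = 0 for every generalised eigenvector v of λ).

  λ = 2: largest Jordan block has size 3, contributing (x − 2)^3
  λ = 4: largest Jordan block has size 1, contributing (x − 4)

So m_A(x) = (x - 4)*(x - 2)^3 = x^4 - 10*x^3 + 36*x^2 - 56*x + 32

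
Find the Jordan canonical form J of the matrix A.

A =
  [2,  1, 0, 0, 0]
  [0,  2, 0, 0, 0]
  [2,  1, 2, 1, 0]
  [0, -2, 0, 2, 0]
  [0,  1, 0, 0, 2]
J_2(2) ⊕ J_2(2) ⊕ J_1(2)

The characteristic polynomial is
  det(x·I − A) = x^5 - 10*x^4 + 40*x^3 - 80*x^2 + 80*x - 32 = (x - 2)^5

Eigenvalues and multiplicities (the geometric multiplicity of λ is n − rank(A − λI), which equals the number of Jordan blocks for λ):
  λ = 2: algebraic multiplicity = 5, geometric multiplicity = 3

Determining the block sizes for each eigenvalue:
  λ = 2: with am = 5 and gm = 3, the partition is not yet determined (e.g. several partitions of 5 into 3 parts exist). Let N = A − (2)·I. Computing rank(N^1) = 2, rank(N^2) = 0; the number of blocks of size ≥ j is rank(N^{j−1}) − rank(N^j), giving [3, 2]. So we have 2 block(s) of size 2, 1 block(s) of size 1 → block sizes [2, 2, 1]

Assembling the blocks gives a Jordan form
J =
  [2, 1, 0, 0, 0]
  [0, 2, 0, 0, 0]
  [0, 0, 2, 1, 0]
  [0, 0, 0, 2, 0]
  [0, 0, 0, 0, 2]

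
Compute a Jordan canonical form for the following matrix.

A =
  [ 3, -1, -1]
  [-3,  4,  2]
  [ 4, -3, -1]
J_3(2)

The characteristic polynomial is
  det(x·I − A) = x^3 - 6*x^2 + 12*x - 8 = (x - 2)^3

Eigenvalues and multiplicities (the geometric multiplicity of λ is n − rank(A − λI), which equals the number of Jordan blocks for λ):
  λ = 2: algebraic multiplicity = 3, geometric multiplicity = 1

Determining the block sizes for each eigenvalue:
  λ = 2: one block (gm = 1), so the single block has size am = 3 → block sizes [3]

Assembling the blocks gives a Jordan form
J =
  [2, 1, 0]
  [0, 2, 1]
  [0, 0, 2]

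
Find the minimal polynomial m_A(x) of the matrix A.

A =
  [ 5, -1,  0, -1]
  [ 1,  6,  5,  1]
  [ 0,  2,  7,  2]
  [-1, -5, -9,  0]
x^4 - 18*x^3 + 120*x^2 - 350*x + 375

The characteristic polynomial is χ_A(x) = (x - 5)^3*(x - 3), so the eigenvalues are known. The minimal polynomial is
  m_A(x) = Π_λ (x − λ)^{k_λ}
where k_λ is the size of the *largest* Jordan block for λ (equivalently, the smallest k with (A − λI)^k v = 0 for every generalised eigenvector v of λ).

  λ = 3: largest Jordan block has size 1, contributing (x − 3)
  λ = 5: largest Jordan block has size 3, contributing (x − 5)^3

So m_A(x) = (x - 5)^3*(x - 3) = x^4 - 18*x^3 + 120*x^2 - 350*x + 375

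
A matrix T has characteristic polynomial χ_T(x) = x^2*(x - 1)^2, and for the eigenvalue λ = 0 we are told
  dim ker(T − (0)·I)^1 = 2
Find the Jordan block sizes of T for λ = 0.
Block sizes for λ = 0: [1, 1]

From the dimensions of kernels of powers, the number of Jordan blocks of size at least j is d_j − d_{j−1} where d_j = dim ker(N^j) (with d_0 = 0). Computing the differences gives [2].
The number of blocks of size exactly k is (#blocks of size ≥ k) − (#blocks of size ≥ k + 1), so the partition is: 2 block(s) of size 1.
In nonincreasing order the block sizes are [1, 1].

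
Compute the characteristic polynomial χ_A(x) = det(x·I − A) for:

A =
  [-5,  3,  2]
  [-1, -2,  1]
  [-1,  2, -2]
x^3 + 9*x^2 + 27*x + 27

Expanding det(x·I − A) (e.g. by cofactor expansion or by noting that A is similar to its Jordan form J, which has the same characteristic polynomial as A) gives
  χ_A(x) = x^3 + 9*x^2 + 27*x + 27
which factors as (x + 3)^3. The eigenvalues (with algebraic multiplicities) are λ = -3 with multiplicity 3.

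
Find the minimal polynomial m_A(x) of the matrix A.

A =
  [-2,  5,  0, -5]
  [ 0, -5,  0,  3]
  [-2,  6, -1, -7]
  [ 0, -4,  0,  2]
x^2 + 3*x + 2

The characteristic polynomial is χ_A(x) = (x + 1)^2*(x + 2)^2, so the eigenvalues are known. The minimal polynomial is
  m_A(x) = Π_λ (x − λ)^{k_λ}
where k_λ is the size of the *largest* Jordan block for λ (equivalently, the smallest k with (A − λI)^k v = 0 for every generalised eigenvector v of λ).

  λ = -2: largest Jordan block has size 1, contributing (x + 2)
  λ = -1: largest Jordan block has size 1, contributing (x + 1)

So m_A(x) = (x + 1)*(x + 2) = x^2 + 3*x + 2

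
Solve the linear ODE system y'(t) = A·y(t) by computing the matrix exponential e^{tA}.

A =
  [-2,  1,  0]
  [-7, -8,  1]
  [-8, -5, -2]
e^{tA} =
  [-3*t^2*exp(-4*t)/2 + 2*t*exp(-4*t) + exp(-4*t), -t^2*exp(-4*t) + t*exp(-4*t), t^2*exp(-4*t)/2]
  [3*t^2*exp(-4*t) - 7*t*exp(-4*t), 2*t^2*exp(-4*t) - 4*t*exp(-4*t) + exp(-4*t), -t^2*exp(-4*t) + t*exp(-4*t)]
  [3*t^2*exp(-4*t)/2 - 8*t*exp(-4*t), t^2*exp(-4*t) - 5*t*exp(-4*t), -t^2*exp(-4*t)/2 + 2*t*exp(-4*t) + exp(-4*t)]

Strategy: write A = P · J · P⁻¹ where J is a Jordan canonical form, so e^{tA} = P · e^{tJ} · P⁻¹, and e^{tJ} can be computed block-by-block.

A has Jordan form
J =
  [-4,  1,  0]
  [ 0, -4,  1]
  [ 0,  0, -4]
(up to reordering of blocks).

Per-block formulas:
  For a 3×3 Jordan block J_3(-4): exp(t · J_3(-4)) = e^(-4t)·(I + t·N + (t^2/2)·N^2), where N is the 3×3 nilpotent shift.

After assembling e^{tJ} and conjugating by P, we get:

e^{tA} =
  [-3*t^2*exp(-4*t)/2 + 2*t*exp(-4*t) + exp(-4*t), -t^2*exp(-4*t) + t*exp(-4*t), t^2*exp(-4*t)/2]
  [3*t^2*exp(-4*t) - 7*t*exp(-4*t), 2*t^2*exp(-4*t) - 4*t*exp(-4*t) + exp(-4*t), -t^2*exp(-4*t) + t*exp(-4*t)]
  [3*t^2*exp(-4*t)/2 - 8*t*exp(-4*t), t^2*exp(-4*t) - 5*t*exp(-4*t), -t^2*exp(-4*t)/2 + 2*t*exp(-4*t) + exp(-4*t)]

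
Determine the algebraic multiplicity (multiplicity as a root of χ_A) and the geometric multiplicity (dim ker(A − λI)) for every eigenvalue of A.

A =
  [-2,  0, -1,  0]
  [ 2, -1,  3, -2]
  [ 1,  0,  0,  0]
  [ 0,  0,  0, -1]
λ = -1: alg = 4, geom = 2

Step 1 — factor the characteristic polynomial to read off the algebraic multiplicities:
  χ_A(x) = (x + 1)^4

Step 2 — compute geometric multiplicities via the rank-nullity identity g(λ) = n − rank(A − λI):
  rank(A − (-1)·I) = 2, so dim ker(A − (-1)·I) = n − 2 = 2

Summary:
  λ = -1: algebraic multiplicity = 4, geometric multiplicity = 2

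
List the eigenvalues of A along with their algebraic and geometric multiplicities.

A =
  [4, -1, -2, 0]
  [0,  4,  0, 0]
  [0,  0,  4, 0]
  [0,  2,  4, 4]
λ = 4: alg = 4, geom = 3

Step 1 — factor the characteristic polynomial to read off the algebraic multiplicities:
  χ_A(x) = (x - 4)^4

Step 2 — compute geometric multiplicities via the rank-nullity identity g(λ) = n − rank(A − λI):
  rank(A − (4)·I) = 1, so dim ker(A − (4)·I) = n − 1 = 3

Summary:
  λ = 4: algebraic multiplicity = 4, geometric multiplicity = 3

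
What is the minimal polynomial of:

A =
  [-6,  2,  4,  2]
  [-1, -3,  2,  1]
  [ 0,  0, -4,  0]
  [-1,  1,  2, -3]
x^2 + 8*x + 16

The characteristic polynomial is χ_A(x) = (x + 4)^4, so the eigenvalues are known. The minimal polynomial is
  m_A(x) = Π_λ (x − λ)^{k_λ}
where k_λ is the size of the *largest* Jordan block for λ (equivalently, the smallest k with (A − λI)^k v = 0 for every generalised eigenvector v of λ).

  λ = -4: largest Jordan block has size 2, contributing (x + 4)^2

So m_A(x) = (x + 4)^2 = x^2 + 8*x + 16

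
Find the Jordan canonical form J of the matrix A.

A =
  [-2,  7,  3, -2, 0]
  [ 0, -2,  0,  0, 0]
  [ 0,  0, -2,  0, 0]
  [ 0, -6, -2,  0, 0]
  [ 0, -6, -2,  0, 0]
J_2(-2) ⊕ J_1(-2) ⊕ J_1(0) ⊕ J_1(0)

The characteristic polynomial is
  det(x·I − A) = x^5 + 6*x^4 + 12*x^3 + 8*x^2 = x^2*(x + 2)^3

Eigenvalues and multiplicities (the geometric multiplicity of λ is n − rank(A − λI), which equals the number of Jordan blocks for λ):
  λ = -2: algebraic multiplicity = 3, geometric multiplicity = 2
  λ = 0: algebraic multiplicity = 2, geometric multiplicity = 2

Determining the block sizes for each eigenvalue:
  λ = -2: 2 blocks summing to 3 forces exactly one block of size 2 and the rest size 1 → block sizes [2, 1]
  λ = 0: gm = am = 2, so every block has size 1 → block sizes [1, 1]

Assembling the blocks gives a Jordan form
J =
  [-2,  1,  0, 0, 0]
  [ 0, -2,  0, 0, 0]
  [ 0,  0, -2, 0, 0]
  [ 0,  0,  0, 0, 0]
  [ 0,  0,  0, 0, 0]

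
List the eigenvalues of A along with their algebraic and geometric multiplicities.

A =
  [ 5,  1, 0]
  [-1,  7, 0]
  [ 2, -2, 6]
λ = 6: alg = 3, geom = 2

Step 1 — factor the characteristic polynomial to read off the algebraic multiplicities:
  χ_A(x) = (x - 6)^3

Step 2 — compute geometric multiplicities via the rank-nullity identity g(λ) = n − rank(A − λI):
  rank(A − (6)·I) = 1, so dim ker(A − (6)·I) = n − 1 = 2

Summary:
  λ = 6: algebraic multiplicity = 3, geometric multiplicity = 2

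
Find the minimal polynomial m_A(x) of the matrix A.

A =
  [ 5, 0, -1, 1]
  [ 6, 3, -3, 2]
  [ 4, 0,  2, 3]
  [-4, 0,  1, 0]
x^4 - 10*x^3 + 36*x^2 - 54*x + 27

The characteristic polynomial is χ_A(x) = (x - 3)^3*(x - 1), so the eigenvalues are known. The minimal polynomial is
  m_A(x) = Π_λ (x − λ)^{k_λ}
where k_λ is the size of the *largest* Jordan block for λ (equivalently, the smallest k with (A − λI)^k v = 0 for every generalised eigenvector v of λ).

  λ = 1: largest Jordan block has size 1, contributing (x − 1)
  λ = 3: largest Jordan block has size 3, contributing (x − 3)^3

So m_A(x) = (x - 3)^3*(x - 1) = x^4 - 10*x^3 + 36*x^2 - 54*x + 27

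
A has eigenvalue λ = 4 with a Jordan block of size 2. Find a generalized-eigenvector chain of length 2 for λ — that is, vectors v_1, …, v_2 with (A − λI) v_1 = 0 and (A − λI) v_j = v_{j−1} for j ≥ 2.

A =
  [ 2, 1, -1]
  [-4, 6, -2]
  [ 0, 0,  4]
A Jordan chain for λ = 4 of length 2:
v_1 = (-2, -4, 0)ᵀ
v_2 = (1, 0, 0)ᵀ

Let N = A − (4)·I. We want v_2 with N^2 v_2 = 0 but N^1 v_2 ≠ 0; then v_{j-1} := N · v_j for j = 2, …, 2.

Pick v_2 = (1, 0, 0)ᵀ.
Then v_1 = N · v_2 = (-2, -4, 0)ᵀ.

Sanity check: (A − (4)·I) v_1 = (0, 0, 0)ᵀ = 0. ✓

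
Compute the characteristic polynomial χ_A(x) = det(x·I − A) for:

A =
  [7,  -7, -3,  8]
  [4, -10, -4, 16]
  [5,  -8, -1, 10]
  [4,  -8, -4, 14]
x^4 - 10*x^3 + 24*x^2 + 32*x - 128

Expanding det(x·I − A) (e.g. by cofactor expansion or by noting that A is similar to its Jordan form J, which has the same characteristic polynomial as A) gives
  χ_A(x) = x^4 - 10*x^3 + 24*x^2 + 32*x - 128
which factors as (x - 4)^3*(x + 2). The eigenvalues (with algebraic multiplicities) are λ = -2 with multiplicity 1, λ = 4 with multiplicity 3.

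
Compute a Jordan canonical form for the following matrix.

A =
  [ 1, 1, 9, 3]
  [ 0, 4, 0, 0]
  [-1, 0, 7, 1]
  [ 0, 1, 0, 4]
J_2(4) ⊕ J_2(4)

The characteristic polynomial is
  det(x·I − A) = x^4 - 16*x^3 + 96*x^2 - 256*x + 256 = (x - 4)^4

Eigenvalues and multiplicities (the geometric multiplicity of λ is n − rank(A − λI), which equals the number of Jordan blocks for λ):
  λ = 4: algebraic multiplicity = 4, geometric multiplicity = 2

Determining the block sizes for each eigenvalue:
  λ = 4: with am = 4 and gm = 2, the partition is not yet determined (e.g. several partitions of 4 into 2 parts exist). Let N = A − (4)·I. Computing rank(N^1) = 2, rank(N^2) = 0; the number of blocks of size ≥ j is rank(N^{j−1}) − rank(N^j), giving [2, 2]. So we have 2 block(s) of size 2 → block sizes [2, 2]

Assembling the blocks gives a Jordan form
J =
  [4, 1, 0, 0]
  [0, 4, 0, 0]
  [0, 0, 4, 1]
  [0, 0, 0, 4]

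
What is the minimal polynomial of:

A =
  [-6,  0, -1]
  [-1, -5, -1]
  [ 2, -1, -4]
x^3 + 15*x^2 + 75*x + 125

The characteristic polynomial is χ_A(x) = (x + 5)^3, so the eigenvalues are known. The minimal polynomial is
  m_A(x) = Π_λ (x − λ)^{k_λ}
where k_λ is the size of the *largest* Jordan block for λ (equivalently, the smallest k with (A − λI)^k v = 0 for every generalised eigenvector v of λ).

  λ = -5: largest Jordan block has size 3, contributing (x + 5)^3

So m_A(x) = (x + 5)^3 = x^3 + 15*x^2 + 75*x + 125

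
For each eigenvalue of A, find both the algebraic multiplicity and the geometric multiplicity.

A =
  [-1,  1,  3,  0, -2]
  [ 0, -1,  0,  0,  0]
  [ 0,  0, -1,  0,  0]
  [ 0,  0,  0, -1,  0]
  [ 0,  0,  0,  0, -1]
λ = -1: alg = 5, geom = 4

Step 1 — factor the characteristic polynomial to read off the algebraic multiplicities:
  χ_A(x) = (x + 1)^5

Step 2 — compute geometric multiplicities via the rank-nullity identity g(λ) = n − rank(A − λI):
  rank(A − (-1)·I) = 1, so dim ker(A − (-1)·I) = n − 1 = 4

Summary:
  λ = -1: algebraic multiplicity = 5, geometric multiplicity = 4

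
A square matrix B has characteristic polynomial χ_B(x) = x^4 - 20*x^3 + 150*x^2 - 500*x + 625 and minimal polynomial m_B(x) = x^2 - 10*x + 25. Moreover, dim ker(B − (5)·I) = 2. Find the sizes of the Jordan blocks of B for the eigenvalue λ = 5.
Block sizes for λ = 5: [2, 2]

Step 1 — from the characteristic polynomial, algebraic multiplicity of λ = 5 is 4. From dim ker(B − (5)·I) = 2, there are exactly 2 Jordan blocks for λ = 5.
Step 2 — from the minimal polynomial, the factor (x − 5)^2 tells us the largest block for λ = 5 has size 2.
Step 3 — with total size 4, 2 blocks, and largest block 2, the block sizes (in nonincreasing order) are [2, 2].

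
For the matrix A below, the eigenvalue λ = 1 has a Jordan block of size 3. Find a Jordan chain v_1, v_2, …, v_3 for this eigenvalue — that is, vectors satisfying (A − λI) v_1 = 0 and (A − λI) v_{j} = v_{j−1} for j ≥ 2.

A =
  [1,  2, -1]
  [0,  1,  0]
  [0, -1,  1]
A Jordan chain for λ = 1 of length 3:
v_1 = (1, 0, 0)ᵀ
v_2 = (2, 0, -1)ᵀ
v_3 = (0, 1, 0)ᵀ

Let N = A − (1)·I. We want v_3 with N^3 v_3 = 0 but N^2 v_3 ≠ 0; then v_{j-1} := N · v_j for j = 3, …, 2.

Pick v_3 = (0, 1, 0)ᵀ.
Then v_2 = N · v_3 = (2, 0, -1)ᵀ.
Then v_1 = N · v_2 = (1, 0, 0)ᵀ.

Sanity check: (A − (1)·I) v_1 = (0, 0, 0)ᵀ = 0. ✓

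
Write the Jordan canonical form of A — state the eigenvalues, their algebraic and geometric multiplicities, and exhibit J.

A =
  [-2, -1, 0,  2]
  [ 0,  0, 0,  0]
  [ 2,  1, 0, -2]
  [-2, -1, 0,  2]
J_2(0) ⊕ J_1(0) ⊕ J_1(0)

The characteristic polynomial is
  det(x·I − A) = x^4

Eigenvalues and multiplicities (the geometric multiplicity of λ is n − rank(A − λI), which equals the number of Jordan blocks for λ):
  λ = 0: algebraic multiplicity = 4, geometric multiplicity = 3

Determining the block sizes for each eigenvalue:
  λ = 0: 3 blocks summing to 4 forces exactly one block of size 2 and the rest size 1 → block sizes [2, 1, 1]

Assembling the blocks gives a Jordan form
J =
  [0, 1, 0, 0]
  [0, 0, 0, 0]
  [0, 0, 0, 0]
  [0, 0, 0, 0]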